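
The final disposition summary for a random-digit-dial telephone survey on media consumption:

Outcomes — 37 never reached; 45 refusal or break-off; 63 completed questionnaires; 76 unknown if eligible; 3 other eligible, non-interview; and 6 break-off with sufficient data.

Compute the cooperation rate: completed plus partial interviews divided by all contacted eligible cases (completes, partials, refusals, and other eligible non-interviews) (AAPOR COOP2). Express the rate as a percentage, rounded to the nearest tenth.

Top = 63 + 6 = 69
Denom = 63 + 6 + 45 + 3 = 117
COOP2 = 69 / 117 = 0.5897

59.0%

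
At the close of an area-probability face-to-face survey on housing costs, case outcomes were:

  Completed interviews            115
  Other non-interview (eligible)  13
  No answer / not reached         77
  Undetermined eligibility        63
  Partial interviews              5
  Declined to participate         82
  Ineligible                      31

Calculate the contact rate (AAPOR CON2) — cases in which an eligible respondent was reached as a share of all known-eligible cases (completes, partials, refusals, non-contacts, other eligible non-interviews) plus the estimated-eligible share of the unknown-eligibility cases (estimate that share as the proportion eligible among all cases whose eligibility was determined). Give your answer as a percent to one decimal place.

61.6%

Numerator = 115 + 5 + 82 + 13 = 215
Eligible (known) = 115 + 5 + 82 + 77 + 13 = 292
e = 292 / (292 + 31) = 292 / 323 = 0.9040
Estimated eligible among unknowns = 0.9040 × 63 = 56.95
Denominator = 292 + 56.95 = 348.95
CON2 = 215 / 348.95 = 0.6161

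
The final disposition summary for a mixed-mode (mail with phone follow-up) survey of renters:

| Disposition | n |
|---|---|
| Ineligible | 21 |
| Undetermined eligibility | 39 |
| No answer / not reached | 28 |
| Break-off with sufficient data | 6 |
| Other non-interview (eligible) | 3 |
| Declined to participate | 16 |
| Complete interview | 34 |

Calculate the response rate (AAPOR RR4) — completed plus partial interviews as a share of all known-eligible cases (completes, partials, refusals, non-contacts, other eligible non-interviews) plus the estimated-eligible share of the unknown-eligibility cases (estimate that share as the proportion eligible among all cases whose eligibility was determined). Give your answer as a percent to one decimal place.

Top = 34 + 6 = 40
Known eligible = 34 + 6 + 16 + 28 + 3 = 87
e = 87 / (87 + 21) = 87 / 108 = 0.8056
Estimated eligible among unknowns = 0.8056 × 39 = 31.42
Denom = 87 + 31.42 = 118.42
RR4 = 40 / 118.42 = 0.3378

33.8%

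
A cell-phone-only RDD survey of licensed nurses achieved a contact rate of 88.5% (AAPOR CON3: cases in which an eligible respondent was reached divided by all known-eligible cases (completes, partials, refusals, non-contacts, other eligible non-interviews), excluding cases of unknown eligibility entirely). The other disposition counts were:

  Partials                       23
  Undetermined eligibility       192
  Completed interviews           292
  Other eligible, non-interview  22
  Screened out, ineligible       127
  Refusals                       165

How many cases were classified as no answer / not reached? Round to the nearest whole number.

65

Num: 292 + 23 + 165 + 22 = 502
CON3 = 502 / D = 0.885
D = 502 / 0.885 = 567.2
Remaining denominator categories sum to 502
no answer / not reached = 567.2 − 502 ≈ 65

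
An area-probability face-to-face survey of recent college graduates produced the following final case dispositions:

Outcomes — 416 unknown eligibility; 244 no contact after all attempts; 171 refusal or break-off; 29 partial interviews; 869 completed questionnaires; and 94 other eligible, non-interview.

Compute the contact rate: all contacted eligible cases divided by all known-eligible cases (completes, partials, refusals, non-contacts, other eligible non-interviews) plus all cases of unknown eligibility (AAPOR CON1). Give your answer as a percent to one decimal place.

63.8%

Top = 869 + 29 + 171 + 94 = 1163
Denominator = 869 + 29 + 171 + 244 + 94 + 416 = 1823
CON1 = 1163 / 1823 = 0.6380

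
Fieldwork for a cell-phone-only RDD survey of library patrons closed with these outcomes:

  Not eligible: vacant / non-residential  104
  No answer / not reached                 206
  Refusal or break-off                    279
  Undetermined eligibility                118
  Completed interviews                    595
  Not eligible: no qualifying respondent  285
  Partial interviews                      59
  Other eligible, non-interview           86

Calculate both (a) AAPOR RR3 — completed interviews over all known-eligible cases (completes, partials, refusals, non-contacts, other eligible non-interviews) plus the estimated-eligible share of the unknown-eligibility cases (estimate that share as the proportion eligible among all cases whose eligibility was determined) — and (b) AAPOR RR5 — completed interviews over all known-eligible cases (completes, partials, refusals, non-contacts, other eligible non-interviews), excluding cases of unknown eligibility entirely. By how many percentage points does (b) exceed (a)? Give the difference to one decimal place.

3.3

Not eligible = 285 + 104 = 389
Top = 595
Determined eligible = 595 + 59 + 279 + 206 + 86 = 1225
e = 1225 / (1225 + 389) = 1225 / 1614 = 0.7590
e × U = 0.7590 × 118 = 89.56
Base = 1225 + 89.56 = 1314.56
RR3 = 595 / 1314.56 = 0.4526
Base = 595 + 59 + 279 + 206 + 86 = 1225
RR5 = 595 / 1225 = 0.4857
Difference = 48.57 − 45.26 = 3.31 percentage points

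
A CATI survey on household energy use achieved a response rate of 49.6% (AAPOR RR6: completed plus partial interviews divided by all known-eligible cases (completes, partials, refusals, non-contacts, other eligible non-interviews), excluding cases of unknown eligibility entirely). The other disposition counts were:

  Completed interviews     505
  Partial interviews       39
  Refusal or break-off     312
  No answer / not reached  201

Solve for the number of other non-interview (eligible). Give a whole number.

40

Num = 505 + 39 = 544
RR6 = 544 / D = 0.496
D = 544 / 0.496 = 1096.8
Rest of base = 1057
other non-interview (eligible) = 1096.8 − 1057 ≈ 40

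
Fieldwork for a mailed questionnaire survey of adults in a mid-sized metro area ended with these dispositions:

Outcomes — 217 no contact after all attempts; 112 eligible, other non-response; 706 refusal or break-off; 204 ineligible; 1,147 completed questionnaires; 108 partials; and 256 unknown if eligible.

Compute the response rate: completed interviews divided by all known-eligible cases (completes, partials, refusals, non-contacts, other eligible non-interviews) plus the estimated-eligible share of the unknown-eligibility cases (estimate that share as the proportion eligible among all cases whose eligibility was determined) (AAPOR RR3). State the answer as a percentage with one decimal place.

Numerator → 1147
Known eligible → 1147 + 108 + 706 + 217 + 112 = 2290
e = 2290 / (2290 + 204) = 2290 / 2494 = 0.9182
Estimated eligible among unknowns → 0.9182 × 256 = 235.06
Denominator → 2290 + 235.06 = 2525.06
RR3 = 1147 / 2525.06 = 0.4542

45.4%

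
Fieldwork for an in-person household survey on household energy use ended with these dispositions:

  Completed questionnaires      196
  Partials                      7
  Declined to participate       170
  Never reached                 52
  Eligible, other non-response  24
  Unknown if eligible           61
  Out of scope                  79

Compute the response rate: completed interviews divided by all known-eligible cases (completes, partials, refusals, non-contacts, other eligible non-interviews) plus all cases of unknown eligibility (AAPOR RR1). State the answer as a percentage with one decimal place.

Numerator → 196
Denominator → 196 + 7 + 170 + 52 + 24 + 61 = 510
RR1 = 196 / 510 = 0.3843

38.4%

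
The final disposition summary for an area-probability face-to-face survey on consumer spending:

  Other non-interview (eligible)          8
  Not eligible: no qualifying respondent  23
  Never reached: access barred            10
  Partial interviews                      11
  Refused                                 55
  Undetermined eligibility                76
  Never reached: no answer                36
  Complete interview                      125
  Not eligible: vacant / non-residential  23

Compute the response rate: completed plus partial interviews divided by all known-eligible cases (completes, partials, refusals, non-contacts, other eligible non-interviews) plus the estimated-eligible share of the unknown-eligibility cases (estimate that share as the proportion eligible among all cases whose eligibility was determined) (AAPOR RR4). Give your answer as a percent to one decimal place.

Non-contacts = 36 + 10 = 46
Screened out, ineligible = 23 + 23 = 46
Top: 125 + 11 = 136
Determined eligible: 125 + 11 + 55 + 46 + 8 = 245
e = 245 / (245 + 46) = 245 / 291 = 0.8419
Eligible share of unknowns: 0.8419 × 76 = 63.98
Base: 245 + 63.98 = 308.98
RR4 = 136 / 308.98 = 0.4402

44.0%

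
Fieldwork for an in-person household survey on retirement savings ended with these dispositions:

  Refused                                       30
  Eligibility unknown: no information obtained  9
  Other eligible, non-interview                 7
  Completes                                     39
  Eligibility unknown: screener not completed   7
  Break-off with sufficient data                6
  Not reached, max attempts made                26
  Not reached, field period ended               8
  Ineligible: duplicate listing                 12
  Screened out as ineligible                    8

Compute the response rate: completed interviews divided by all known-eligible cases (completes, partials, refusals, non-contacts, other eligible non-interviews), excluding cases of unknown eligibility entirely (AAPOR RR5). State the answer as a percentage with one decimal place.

33.6%

No contact after all attempts = 8 + 26 = 34
Eligibility not determined = 7 + 9 = 16
Out of scope = 8 + 12 = 20
Top: 39
Denom: 39 + 6 + 30 + 34 + 7 = 116
RR5 = 39 / 116 = 0.3362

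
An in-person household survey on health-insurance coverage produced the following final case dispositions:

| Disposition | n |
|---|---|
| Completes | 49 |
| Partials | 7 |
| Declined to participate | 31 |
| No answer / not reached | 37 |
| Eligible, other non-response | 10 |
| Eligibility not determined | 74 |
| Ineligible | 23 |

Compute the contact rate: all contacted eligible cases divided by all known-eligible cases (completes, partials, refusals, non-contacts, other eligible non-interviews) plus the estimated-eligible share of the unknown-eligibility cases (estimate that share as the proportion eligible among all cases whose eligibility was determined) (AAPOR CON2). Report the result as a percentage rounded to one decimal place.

49.2%

Top = 49 + 7 + 31 + 10 = 97
Eligible (known) = 49 + 7 + 31 + 37 + 10 = 134
e = 134 / (134 + 23) = 134 / 157 = 0.8535
e × U = 0.8535 × 74 = 63.16
Base = 134 + 63.16 = 197.16
CON2 = 97 / 197.16 = 0.4920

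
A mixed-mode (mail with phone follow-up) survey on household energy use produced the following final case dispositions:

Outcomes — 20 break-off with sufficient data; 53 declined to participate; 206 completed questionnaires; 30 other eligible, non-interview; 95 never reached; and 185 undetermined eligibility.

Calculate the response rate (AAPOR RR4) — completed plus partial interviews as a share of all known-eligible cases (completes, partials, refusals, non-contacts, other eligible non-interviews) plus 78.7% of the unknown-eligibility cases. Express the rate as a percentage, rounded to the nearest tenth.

41.1%

Numerator → 206 + 20 = 226
Eligible (known) → 206 + 20 + 53 + 95 + 30 = 404
e × U → 0.7870 × 185 = 145.59
Base → 404 + 145.59 = 549.59
RR4 = 226 / 549.59 = 0.4112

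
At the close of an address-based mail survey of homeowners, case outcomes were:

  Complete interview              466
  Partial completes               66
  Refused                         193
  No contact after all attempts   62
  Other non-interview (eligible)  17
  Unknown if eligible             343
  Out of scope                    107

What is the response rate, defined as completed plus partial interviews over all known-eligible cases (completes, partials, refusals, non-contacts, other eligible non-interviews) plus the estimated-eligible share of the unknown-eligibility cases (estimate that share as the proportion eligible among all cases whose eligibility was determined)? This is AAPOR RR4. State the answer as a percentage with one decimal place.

48.1%

Numerator: 466 + 66 = 532
Determined eligible: 466 + 66 + 193 + 62 + 17 = 804
e = 804 / (804 + 107) = 804 / 911 = 0.8825
e × U: 0.8825 × 343 = 302.70
Denominator: 804 + 302.70 = 1106.70
RR4 = 532 / 1106.70 = 0.4807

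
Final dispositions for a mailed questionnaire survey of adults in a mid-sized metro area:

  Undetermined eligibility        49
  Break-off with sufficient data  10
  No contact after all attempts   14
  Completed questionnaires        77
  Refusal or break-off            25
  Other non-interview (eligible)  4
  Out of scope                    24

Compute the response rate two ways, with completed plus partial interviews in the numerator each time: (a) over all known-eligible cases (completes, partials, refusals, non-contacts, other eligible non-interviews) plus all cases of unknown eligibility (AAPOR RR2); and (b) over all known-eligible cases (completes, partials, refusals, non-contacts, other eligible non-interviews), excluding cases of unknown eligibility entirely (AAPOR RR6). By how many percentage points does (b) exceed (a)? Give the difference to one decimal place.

18.3

Num → 77 + 10 = 87
Denominator → 77 + 10 + 25 + 14 + 4 + 49 = 179
RR2 = 87 / 179 = 0.4860
Denominator → 77 + 10 + 25 + 14 + 4 = 130
RR6 = 87 / 130 = 0.6692
Difference = 66.92 − 48.60 = 18.32 percentage points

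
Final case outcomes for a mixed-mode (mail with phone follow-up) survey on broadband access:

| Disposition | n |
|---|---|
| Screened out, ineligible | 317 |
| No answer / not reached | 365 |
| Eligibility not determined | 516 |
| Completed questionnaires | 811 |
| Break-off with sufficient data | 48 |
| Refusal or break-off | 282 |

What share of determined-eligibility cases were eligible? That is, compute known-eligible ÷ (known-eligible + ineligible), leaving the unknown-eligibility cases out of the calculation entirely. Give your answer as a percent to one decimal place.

82.6%

Determined eligible: 811 + 48 + 282 + 365 = 1506
e = 1506 / (1506 + 317) = 1506 / 1823 = 0.8261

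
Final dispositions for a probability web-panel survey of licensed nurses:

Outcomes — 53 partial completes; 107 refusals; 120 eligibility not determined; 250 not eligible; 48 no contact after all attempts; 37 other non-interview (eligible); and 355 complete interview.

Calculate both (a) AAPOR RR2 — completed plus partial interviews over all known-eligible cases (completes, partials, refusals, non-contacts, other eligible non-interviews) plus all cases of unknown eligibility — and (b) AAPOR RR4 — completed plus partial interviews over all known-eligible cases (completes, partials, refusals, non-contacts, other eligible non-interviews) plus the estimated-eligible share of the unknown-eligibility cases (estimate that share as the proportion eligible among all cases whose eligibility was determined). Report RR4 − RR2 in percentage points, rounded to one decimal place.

2.9

Numerator: 355 + 53 = 408
Denominator: 355 + 53 + 107 + 48 + 37 + 120 = 720
RR2 = 408 / 720 = 0.5667
Determined eligible: 355 + 53 + 107 + 48 + 37 = 600
e = 600 / (600 + 250) = 600 / 850 = 0.7059
Eligible share of unknowns: 0.7059 × 120 = 84.71
Denominator: 600 + 84.71 = 684.71
RR4 = 408 / 684.71 = 0.5959
Difference = 59.59 − 56.67 = 2.92 percentage points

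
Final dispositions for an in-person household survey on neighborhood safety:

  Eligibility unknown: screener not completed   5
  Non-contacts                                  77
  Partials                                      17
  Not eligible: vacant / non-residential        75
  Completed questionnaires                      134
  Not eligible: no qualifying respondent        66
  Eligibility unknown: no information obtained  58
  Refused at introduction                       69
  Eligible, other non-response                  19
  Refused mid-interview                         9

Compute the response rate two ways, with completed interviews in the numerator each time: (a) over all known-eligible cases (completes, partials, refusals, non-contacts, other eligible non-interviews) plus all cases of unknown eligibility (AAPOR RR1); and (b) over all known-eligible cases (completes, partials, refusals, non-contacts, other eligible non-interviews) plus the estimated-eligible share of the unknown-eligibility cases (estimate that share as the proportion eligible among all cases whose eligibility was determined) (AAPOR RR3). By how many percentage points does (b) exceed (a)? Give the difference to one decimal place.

1.8

Refusal or break-off = 69 + 9 = 78
Unknown if eligible = 5 + 58 = 63
Out of scope = 66 + 75 = 141
Top = 134
Denominator = 134 + 17 + 78 + 77 + 19 + 63 = 388
RR1 = 134 / 388 = 0.3454
Determined eligible = 134 + 17 + 78 + 77 + 19 = 325
e = 325 / (325 + 141) = 325 / 466 = 0.6974
Eligible share of unknowns = 0.6974 × 63 = 43.94
Denominator = 325 + 43.94 = 368.94
RR3 = 134 / 368.94 = 0.3632
Difference = 36.32 − 34.54 = 1.78 percentage points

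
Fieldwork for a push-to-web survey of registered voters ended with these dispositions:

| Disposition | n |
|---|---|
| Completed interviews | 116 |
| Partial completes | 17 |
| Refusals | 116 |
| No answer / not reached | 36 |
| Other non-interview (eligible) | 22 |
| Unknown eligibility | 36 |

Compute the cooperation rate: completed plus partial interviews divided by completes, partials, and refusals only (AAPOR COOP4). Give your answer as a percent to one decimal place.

53.4%

Num → 116 + 17 = 133
Base → 116 + 17 + 116 = 249
COOP4 = 133 / 249 = 0.5341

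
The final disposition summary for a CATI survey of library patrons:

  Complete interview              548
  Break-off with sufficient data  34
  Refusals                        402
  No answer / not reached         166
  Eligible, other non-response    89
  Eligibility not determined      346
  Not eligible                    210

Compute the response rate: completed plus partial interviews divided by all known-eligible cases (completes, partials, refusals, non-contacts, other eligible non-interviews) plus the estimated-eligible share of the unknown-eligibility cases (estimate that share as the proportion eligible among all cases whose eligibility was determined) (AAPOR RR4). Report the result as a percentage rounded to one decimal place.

Numerator: 548 + 34 = 582
Eligible (known): 548 + 34 + 402 + 166 + 89 = 1239
e = 1239 / (1239 + 210) = 1239 / 1449 = 0.8551
Estimated eligible among unknowns: 0.8551 × 346 = 295.86
Base: 1239 + 295.86 = 1534.86
RR4 = 582 / 1534.86 = 0.3792

37.9%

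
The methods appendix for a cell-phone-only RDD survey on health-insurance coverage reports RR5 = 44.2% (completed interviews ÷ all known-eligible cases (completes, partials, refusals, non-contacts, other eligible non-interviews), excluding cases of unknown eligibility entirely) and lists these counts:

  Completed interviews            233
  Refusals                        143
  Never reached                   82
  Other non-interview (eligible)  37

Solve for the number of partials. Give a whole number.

32

RR5 = 233 / D = 0.442
D = 233 / 0.442 = 527.1
Remaining denominator categories sum to 495
partials = 527.1 − 495 ≈ 32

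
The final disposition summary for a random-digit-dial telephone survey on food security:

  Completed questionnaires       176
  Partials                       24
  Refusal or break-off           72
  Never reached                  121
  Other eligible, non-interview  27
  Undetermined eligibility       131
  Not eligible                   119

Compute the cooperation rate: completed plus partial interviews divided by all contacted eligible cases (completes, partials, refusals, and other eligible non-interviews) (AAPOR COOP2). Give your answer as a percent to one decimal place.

Numerator = 176 + 24 = 200
Denominator = 176 + 24 + 72 + 27 = 299
COOP2 = 200 / 299 = 0.6689

66.9%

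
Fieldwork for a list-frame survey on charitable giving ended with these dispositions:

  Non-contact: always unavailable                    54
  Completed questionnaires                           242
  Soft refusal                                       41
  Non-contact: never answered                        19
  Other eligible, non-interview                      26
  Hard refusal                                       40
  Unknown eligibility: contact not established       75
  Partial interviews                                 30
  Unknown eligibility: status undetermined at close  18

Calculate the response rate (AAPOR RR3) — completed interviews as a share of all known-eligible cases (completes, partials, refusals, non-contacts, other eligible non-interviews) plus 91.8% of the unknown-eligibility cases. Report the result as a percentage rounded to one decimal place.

45.0%

Refusal or break-off = 40 + 41 = 81
Never reached = 19 + 54 = 73
Eligibility not determined = 75 + 18 = 93
Numerator → 242
Determined eligible → 242 + 30 + 81 + 73 + 26 = 452
Eligible share of unknowns → 0.9180 × 93 = 85.37
Base → 452 + 85.37 = 537.37
RR3 = 242 / 537.37 = 0.4503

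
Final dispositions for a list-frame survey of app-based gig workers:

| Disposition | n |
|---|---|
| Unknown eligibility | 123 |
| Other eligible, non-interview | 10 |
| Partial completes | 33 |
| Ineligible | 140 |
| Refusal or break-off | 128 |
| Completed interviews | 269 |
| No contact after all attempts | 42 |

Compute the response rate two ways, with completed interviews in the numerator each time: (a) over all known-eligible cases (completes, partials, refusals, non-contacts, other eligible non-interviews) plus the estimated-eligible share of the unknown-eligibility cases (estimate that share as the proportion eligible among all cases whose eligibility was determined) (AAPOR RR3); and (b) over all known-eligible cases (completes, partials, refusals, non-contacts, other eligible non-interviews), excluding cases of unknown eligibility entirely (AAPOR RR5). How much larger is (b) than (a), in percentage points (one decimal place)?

9.2

Num → 269
Eligible (known) → 269 + 33 + 128 + 42 + 10 = 482
e = 482 / (482 + 140) = 482 / 622 = 0.7749
Estimated eligible among unknowns → 0.7749 × 123 = 95.31
Denom → 482 + 95.31 = 577.31
RR3 = 269 / 577.31 = 0.4660
Denom → 269 + 33 + 128 + 42 + 10 = 482
RR5 = 269 / 482 = 0.5581
Difference = 55.81 − 46.60 = 9.21 percentage points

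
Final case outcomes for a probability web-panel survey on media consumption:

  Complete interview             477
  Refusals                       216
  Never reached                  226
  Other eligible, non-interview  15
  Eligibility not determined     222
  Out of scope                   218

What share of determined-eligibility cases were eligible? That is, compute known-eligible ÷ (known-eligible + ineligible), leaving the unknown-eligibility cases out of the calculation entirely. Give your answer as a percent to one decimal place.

Determined eligible = 477 + 216 + 226 + 15 = 934
e = 934 / (934 + 218) = 934 / 1152 = 0.8108

81.1%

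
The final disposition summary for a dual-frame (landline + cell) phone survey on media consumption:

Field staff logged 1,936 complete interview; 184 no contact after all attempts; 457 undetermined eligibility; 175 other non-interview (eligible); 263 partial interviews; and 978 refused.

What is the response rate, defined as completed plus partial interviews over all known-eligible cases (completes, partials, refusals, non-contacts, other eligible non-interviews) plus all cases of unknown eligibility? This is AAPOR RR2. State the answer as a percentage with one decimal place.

Num: 1936 + 263 = 2199
Denom: 1936 + 263 + 978 + 184 + 175 + 457 = 3993
RR2 = 2199 / 3993 = 0.5507

55.1%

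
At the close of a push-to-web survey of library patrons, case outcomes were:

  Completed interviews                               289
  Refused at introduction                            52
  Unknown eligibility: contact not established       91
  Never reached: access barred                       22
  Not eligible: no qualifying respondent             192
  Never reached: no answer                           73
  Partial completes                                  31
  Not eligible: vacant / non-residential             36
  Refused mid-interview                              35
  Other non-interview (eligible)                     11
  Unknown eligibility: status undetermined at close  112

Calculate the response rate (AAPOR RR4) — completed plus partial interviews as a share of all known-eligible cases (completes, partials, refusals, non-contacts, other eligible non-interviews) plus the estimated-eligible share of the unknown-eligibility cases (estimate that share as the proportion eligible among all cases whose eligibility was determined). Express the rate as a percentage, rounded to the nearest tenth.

49.0%

Refusals = 52 + 35 = 87
No contact after all attempts = 73 + 22 = 95
Eligibility not determined = 91 + 112 = 203
Out of scope = 192 + 36 = 228
Num = 289 + 31 = 320
Eligible (known) = 289 + 31 + 87 + 95 + 11 = 513
e = 513 / (513 + 228) = 513 / 741 = 0.6923
Eligible share of unknowns = 0.6923 × 203 = 140.54
Denom = 513 + 140.54 = 653.54
RR4 = 320 / 653.54 = 0.4896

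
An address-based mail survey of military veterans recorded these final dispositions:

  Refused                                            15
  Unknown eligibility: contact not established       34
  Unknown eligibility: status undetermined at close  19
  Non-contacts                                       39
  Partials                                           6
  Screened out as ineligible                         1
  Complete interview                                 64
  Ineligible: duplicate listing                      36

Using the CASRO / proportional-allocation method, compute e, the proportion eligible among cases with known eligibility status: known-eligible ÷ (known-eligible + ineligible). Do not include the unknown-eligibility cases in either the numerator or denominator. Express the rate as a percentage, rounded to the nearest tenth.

Eligibility not determined = 34 + 19 = 53
Out of scope = 1 + 36 = 37
Known eligible = 64 + 6 + 15 + 39 = 124
e = 124 / (124 + 37) = 124 / 161 = 0.7702

77.0%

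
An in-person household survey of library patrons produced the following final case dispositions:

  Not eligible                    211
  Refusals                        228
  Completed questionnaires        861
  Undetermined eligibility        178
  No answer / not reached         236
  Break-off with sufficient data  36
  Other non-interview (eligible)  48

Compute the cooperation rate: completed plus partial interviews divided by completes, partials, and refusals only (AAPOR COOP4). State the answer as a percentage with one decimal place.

79.7%

Numerator → 861 + 36 = 897
Denominator → 861 + 36 + 228 = 1125
COOP4 = 897 / 1125 = 0.7973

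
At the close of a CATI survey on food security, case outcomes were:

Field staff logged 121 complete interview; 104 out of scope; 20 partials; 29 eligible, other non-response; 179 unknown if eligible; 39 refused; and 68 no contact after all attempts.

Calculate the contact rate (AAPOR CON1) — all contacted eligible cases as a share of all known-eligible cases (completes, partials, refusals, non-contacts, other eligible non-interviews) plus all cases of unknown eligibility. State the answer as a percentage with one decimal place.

45.8%

Num → 121 + 20 + 39 + 29 = 209
Denominator → 121 + 20 + 39 + 68 + 29 + 179 = 456
CON1 = 209 / 456 = 0.4583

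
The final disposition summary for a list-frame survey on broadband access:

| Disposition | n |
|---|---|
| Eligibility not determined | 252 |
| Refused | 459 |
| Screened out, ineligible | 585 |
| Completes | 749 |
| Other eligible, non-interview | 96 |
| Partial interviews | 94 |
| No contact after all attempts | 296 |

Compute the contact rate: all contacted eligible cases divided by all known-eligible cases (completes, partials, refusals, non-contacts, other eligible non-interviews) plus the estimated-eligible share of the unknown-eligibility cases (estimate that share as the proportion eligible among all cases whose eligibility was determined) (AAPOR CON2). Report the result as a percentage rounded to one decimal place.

74.3%

Numerator = 749 + 94 + 459 + 96 = 1398
Determined eligible = 749 + 94 + 459 + 296 + 96 = 1694
e = 1694 / (1694 + 585) = 1694 / 2279 = 0.7433
Estimated eligible among unknowns = 0.7433 × 252 = 187.31
Denominator = 1694 + 187.31 = 1881.31
CON2 = 1398 / 1881.31 = 0.7431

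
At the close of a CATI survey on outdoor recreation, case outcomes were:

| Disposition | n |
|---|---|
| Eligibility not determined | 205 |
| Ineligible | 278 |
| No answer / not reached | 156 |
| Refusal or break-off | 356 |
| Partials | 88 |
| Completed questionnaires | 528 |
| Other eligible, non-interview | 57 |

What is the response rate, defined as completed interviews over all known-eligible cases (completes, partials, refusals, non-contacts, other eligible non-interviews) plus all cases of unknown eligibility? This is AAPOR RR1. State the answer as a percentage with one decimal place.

38.0%

Top: 528
Denominator: 528 + 88 + 356 + 156 + 57 + 205 = 1390
RR1 = 528 / 1390 = 0.3799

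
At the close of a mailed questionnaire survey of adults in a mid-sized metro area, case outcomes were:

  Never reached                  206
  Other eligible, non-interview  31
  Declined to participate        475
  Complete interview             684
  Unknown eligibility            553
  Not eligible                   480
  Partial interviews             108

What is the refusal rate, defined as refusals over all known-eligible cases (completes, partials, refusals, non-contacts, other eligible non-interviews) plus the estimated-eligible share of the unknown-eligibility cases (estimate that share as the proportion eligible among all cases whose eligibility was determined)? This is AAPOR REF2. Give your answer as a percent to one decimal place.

24.7%

Numerator: 475
Determined eligible: 684 + 108 + 475 + 206 + 31 = 1504
e = 1504 / (1504 + 480) = 1504 / 1984 = 0.7581
Eligible share of unknowns: 0.7581 × 553 = 419.23
Denom: 1504 + 419.23 = 1923.23
REF2 = 475 / 1923.23 = 0.2470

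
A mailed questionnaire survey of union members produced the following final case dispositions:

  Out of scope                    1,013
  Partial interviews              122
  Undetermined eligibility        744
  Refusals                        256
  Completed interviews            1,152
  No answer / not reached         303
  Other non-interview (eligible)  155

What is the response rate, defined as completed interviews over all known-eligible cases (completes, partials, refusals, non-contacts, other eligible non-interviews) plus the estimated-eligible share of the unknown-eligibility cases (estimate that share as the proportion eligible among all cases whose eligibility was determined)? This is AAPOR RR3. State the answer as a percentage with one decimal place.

Num: 1152
Determined eligible: 1152 + 122 + 256 + 303 + 155 = 1988
e = 1988 / (1988 + 1013) = 1988 / 3001 = 0.6624
e × U: 0.6624 × 744 = 492.83
Denominator: 1988 + 492.83 = 2480.83
RR3 = 1152 / 2480.83 = 0.4644

46.4%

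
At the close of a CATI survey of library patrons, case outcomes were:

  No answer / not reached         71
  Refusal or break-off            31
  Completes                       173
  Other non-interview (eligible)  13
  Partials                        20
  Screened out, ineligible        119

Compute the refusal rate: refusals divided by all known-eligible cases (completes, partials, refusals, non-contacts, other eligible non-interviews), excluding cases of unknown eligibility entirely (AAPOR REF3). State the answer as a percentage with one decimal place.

10.1%

Numerator → 31
Base → 173 + 20 + 31 + 71 + 13 = 308
REF3 = 31 / 308 = 0.1006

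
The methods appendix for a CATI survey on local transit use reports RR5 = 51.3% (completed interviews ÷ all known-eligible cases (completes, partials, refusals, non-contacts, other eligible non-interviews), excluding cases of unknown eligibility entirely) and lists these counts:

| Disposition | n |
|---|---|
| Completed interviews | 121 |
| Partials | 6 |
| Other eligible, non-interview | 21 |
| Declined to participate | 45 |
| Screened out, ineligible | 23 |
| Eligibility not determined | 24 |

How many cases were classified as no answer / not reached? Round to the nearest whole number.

43

RR5 = 121 / D = 0.513
D = 121 / 0.513 = 235.9
Remaining denominator categories sum to 193
no answer / not reached = 235.9 − 193 ≈ 43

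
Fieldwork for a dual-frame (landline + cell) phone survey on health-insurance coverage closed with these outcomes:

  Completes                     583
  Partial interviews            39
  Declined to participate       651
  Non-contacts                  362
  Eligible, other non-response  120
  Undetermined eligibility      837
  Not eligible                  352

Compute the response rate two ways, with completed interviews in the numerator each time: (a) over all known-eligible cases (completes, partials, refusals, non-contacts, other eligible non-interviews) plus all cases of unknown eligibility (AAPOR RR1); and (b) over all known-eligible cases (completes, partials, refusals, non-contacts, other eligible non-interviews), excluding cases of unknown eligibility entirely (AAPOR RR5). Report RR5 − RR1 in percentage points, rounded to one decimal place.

10.7

Numerator = 583
Denom = 583 + 39 + 651 + 362 + 120 + 837 = 2592
RR1 = 583 / 2592 = 0.2249
Denom = 583 + 39 + 651 + 362 + 120 = 1755
RR5 = 583 / 1755 = 0.3322
Difference = 33.22 − 22.49 = 10.73 percentage points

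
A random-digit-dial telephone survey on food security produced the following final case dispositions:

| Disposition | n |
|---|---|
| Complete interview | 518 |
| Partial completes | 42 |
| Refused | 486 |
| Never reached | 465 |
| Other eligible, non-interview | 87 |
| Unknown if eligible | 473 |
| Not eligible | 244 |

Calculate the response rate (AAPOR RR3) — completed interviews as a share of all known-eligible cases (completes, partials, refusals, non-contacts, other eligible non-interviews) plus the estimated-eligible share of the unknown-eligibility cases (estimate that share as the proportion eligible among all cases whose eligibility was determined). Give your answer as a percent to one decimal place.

Top → 518
Determined eligible → 518 + 42 + 486 + 465 + 87 = 1598
e = 1598 / (1598 + 244) = 1598 / 1842 = 0.8675
Estimated eligible among unknowns → 0.8675 × 473 = 410.33
Base → 1598 + 410.33 = 2008.33
RR3 = 518 / 2008.33 = 0.2579

25.8%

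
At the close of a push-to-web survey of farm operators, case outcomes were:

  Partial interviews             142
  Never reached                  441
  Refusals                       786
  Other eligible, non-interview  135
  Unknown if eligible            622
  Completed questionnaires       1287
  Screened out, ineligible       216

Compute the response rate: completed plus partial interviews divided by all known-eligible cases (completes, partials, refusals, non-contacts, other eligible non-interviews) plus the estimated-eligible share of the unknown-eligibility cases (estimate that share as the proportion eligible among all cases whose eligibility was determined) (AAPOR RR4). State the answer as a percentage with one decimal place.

Numerator = 1287 + 142 = 1429
Eligible (known) = 1287 + 142 + 786 + 441 + 135 = 2791
e = 2791 / (2791 + 216) = 2791 / 3007 = 0.9282
Eligible share of unknowns = 0.9282 × 622 = 577.34
Denom = 2791 + 577.34 = 3368.34
RR4 = 1429 / 3368.34 = 0.4242

42.4%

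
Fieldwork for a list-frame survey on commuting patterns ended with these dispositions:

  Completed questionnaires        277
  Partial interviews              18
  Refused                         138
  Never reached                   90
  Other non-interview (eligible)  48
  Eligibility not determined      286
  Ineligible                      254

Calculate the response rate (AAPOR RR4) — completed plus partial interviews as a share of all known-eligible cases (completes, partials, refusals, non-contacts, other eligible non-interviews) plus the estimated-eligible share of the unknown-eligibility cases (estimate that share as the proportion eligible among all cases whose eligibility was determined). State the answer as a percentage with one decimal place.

38.4%

Numerator: 277 + 18 = 295
Eligible (known): 277 + 18 + 138 + 90 + 48 = 571
e = 571 / (571 + 254) = 571 / 825 = 0.6921
Estimated eligible among unknowns: 0.6921 × 286 = 197.94
Denominator: 571 + 197.94 = 768.94
RR4 = 295 / 768.94 = 0.3836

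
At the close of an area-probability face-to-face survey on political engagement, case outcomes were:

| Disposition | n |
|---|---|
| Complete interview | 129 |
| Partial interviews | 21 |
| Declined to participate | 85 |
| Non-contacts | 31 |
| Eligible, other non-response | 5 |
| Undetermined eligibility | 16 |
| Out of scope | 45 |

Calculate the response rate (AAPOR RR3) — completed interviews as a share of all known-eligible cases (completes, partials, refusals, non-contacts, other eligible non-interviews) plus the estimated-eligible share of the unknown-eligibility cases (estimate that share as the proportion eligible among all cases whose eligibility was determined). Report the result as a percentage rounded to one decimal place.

Numerator → 129
Eligible (known) → 129 + 21 + 85 + 31 + 5 = 271
e = 271 / (271 + 45) = 271 / 316 = 0.8576
Estimated eligible among unknowns → 0.8576 × 16 = 13.72
Base → 271 + 13.72 = 284.72
RR3 = 129 / 284.72 = 0.4531

45.3%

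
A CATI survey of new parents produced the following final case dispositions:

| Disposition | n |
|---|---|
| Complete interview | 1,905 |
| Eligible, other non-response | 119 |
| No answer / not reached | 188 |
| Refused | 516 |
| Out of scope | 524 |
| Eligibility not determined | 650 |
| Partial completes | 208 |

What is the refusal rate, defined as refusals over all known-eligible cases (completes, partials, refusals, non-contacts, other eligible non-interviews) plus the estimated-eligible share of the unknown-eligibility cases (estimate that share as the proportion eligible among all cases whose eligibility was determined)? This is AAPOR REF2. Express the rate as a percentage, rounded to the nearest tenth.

14.8%

Top → 516
Eligible (known) → 1905 + 208 + 516 + 188 + 119 = 2936
e = 2936 / (2936 + 524) = 2936 / 3460 = 0.8486
e × U → 0.8486 × 650 = 551.59
Denominator → 2936 + 551.59 = 3487.59
REF2 = 516 / 3487.59 = 0.1480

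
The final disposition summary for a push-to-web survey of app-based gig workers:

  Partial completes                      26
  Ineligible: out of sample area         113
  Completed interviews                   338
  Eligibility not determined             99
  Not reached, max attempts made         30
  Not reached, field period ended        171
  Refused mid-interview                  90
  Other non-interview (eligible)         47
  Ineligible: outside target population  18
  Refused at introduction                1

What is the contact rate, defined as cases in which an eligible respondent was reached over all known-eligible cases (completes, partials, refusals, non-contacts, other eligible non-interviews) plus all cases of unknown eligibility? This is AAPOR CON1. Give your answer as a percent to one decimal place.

Refusal or break-off = 1 + 90 = 91
Non-contacts = 171 + 30 = 201
Ineligible = 18 + 113 = 131
Num = 338 + 26 + 91 + 47 = 502
Denominator = 338 + 26 + 91 + 201 + 47 + 99 = 802
CON1 = 502 / 802 = 0.6259

62.6%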